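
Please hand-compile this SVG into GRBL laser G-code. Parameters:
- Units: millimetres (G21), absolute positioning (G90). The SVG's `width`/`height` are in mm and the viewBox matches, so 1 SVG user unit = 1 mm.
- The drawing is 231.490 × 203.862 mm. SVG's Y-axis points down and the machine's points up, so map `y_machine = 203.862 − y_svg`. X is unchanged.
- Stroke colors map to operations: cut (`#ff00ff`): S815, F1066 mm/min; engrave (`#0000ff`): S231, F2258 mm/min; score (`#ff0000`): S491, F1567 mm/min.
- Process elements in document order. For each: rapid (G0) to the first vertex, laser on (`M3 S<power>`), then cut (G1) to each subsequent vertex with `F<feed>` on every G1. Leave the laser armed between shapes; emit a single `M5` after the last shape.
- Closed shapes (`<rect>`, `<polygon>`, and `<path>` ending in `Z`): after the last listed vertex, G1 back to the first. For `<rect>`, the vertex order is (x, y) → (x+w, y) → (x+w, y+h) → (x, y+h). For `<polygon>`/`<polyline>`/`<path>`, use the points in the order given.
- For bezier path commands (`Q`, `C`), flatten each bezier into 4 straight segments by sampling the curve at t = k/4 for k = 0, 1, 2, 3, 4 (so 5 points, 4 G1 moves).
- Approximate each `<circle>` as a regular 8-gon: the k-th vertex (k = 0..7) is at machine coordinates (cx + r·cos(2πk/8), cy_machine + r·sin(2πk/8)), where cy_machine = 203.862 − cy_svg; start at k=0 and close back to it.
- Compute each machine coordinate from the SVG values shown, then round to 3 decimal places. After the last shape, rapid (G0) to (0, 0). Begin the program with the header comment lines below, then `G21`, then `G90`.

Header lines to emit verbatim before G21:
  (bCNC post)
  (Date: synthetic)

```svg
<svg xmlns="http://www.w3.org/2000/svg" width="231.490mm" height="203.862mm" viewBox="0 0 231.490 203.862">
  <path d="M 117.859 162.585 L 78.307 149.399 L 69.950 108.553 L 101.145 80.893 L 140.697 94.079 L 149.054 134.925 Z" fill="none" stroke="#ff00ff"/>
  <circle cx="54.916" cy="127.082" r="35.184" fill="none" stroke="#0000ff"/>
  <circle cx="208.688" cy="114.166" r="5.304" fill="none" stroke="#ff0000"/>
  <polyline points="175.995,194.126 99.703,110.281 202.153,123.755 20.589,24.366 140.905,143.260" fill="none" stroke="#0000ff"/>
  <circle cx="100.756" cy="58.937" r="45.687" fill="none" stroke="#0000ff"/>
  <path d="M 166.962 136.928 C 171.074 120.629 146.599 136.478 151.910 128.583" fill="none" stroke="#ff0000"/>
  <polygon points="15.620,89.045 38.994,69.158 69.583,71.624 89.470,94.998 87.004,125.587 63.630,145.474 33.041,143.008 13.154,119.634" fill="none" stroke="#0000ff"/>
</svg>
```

(bCNC post)
(Date: synthetic)
G21
G90
G0 X117.859 Y41.277
M3 S815
G1 X78.307 Y54.463 F1066
G1 X69.950 Y95.309 F1066
G1 X101.145 Y122.969 F1066
G1 X140.697 Y109.783 F1066
G1 X149.054 Y68.937 F1066
G1 X117.859 Y41.277 F1066
G0 X90.100 Y76.780
M3 S231
G1 X79.795 Y101.659 F2258
G1 X54.916 Y111.964 F2258
G1 X30.037 Y101.659 F2258
G1 X19.732 Y76.780 F2258
G1 X30.037 Y51.901 F2258
G1 X54.916 Y41.596 F2258
G1 X79.795 Y51.901 F2258
G1 X90.100 Y76.780 F2258
G0 X213.992 Y89.696
M3 S491
G1 X212.438 Y93.446 F1567
G1 X208.688 Y95.000 F1567
G1 X204.938 Y93.446 F1567
G1 X203.384 Y89.696 F1567
G1 X204.938 Y85.946 F1567
G1 X208.688 Y84.392 F1567
G1 X212.438 Y85.946 F1567
G1 X213.992 Y89.696 F1567
G0 X175.995 Y9.736
M3 S231
G1 X99.703 Y93.581 F2258
G1 X202.153 Y80.107 F2258
G1 X20.589 Y179.496 F2258
G1 X140.905 Y60.602 F2258
G0 X146.443 Y144.925
M3 S231
G1 X133.062 Y177.231 F2258
G1 X100.756 Y190.612 F2258
G1 X68.450 Y177.231 F2258
G1 X55.069 Y144.925 F2258
G1 X68.450 Y112.619 F2258
G1 X100.756 Y99.238 F2258
G1 X133.062 Y112.619 F2258
G1 X146.443 Y144.925 F2258
G0 X166.962 Y66.934
M3 S491
G1 X165.598 Y74.004 F1567
G1 X158.986 Y74.258 F1567
G1 X152.600 Y72.936 F1567
G1 X151.910 Y75.279 F1567
G0 X15.620 Y114.817
M3 S231
G1 X38.994 Y134.704 F2258
G1 X69.583 Y132.238 F2258
G1 X89.470 Y108.864 F2258
G1 X87.004 Y78.275 F2258
G1 X63.630 Y58.388 F2258
G1 X33.041 Y60.854 F2258
G1 X13.154 Y84.228 F2258
G1 X15.620 Y114.817 F2258
M5
G0 X0.000 Y0.000

Since the viewBox matches the mm dimensions, user units are millimetres directly. The only transform is the Y-flip y_m = 203.862 − y_svg.

Shape 1 is a regular polygon drawn with `<path>`. Its stroke #ff00ff means cut at S815, F1066. After flipping Y the toolpath is (117.859,41.277) → (78.307,54.463) → (69.950,95.309) → (101.145,122.969) → (140.697,109.783) → (149.054,68.937) → (117.859,41.277), returning to the start.

Shape 2 is a circle drawn with `<circle>`. Its stroke #0000ff means engrave at S231, F2258. After flipping Y the toolpath is (90.100,76.780) → (79.795,101.659) → (54.916,111.964) → (30.037,101.659) → (19.732,76.780) → (30.037,51.901) → (54.916,41.596) → (79.795,51.901) → (90.100,76.780), returning to the start.

Shape 3 is a circle drawn with `<circle>`. Its stroke #ff0000 means score at S491, F1567. After flipping Y the toolpath is (213.992,89.696) → (212.438,93.446) → (208.688,95.000) → (204.938,93.446) → (203.384,89.696) → (204.938,85.946) → (208.688,84.392) → (212.438,85.946) → (213.992,89.696), returning to the start.

Shape 4 is a open polyline drawn with `<polyline>`. Its stroke #0000ff means engrave at S231, F2258. After flipping Y the toolpath is (175.995,9.736) → (99.703,93.581) → (202.153,80.107) → (20.589,179.496) → (140.905,60.602).

Shape 5 is a circle drawn with `<circle>`. Its stroke #0000ff means engrave at S231, F2258. After flipping Y the toolpath is (146.443,144.925) → (133.062,177.231) → (100.756,190.612) → (68.450,177.231) → (55.069,144.925) → (68.450,112.619) → (100.756,99.238) → (133.062,112.619) → (146.443,144.925), returning to the start.

Shape 6 is a cubic bezier drawn with `<path>`. Its stroke #ff0000 means score at S491, F1567. After flipping Y the toolpath is (166.962,66.934) → (165.598,74.004) → (158.986,74.258) → (152.600,72.936) → (151.910,75.279).

Shape 7 is a regular polygon drawn with `<polygon>`. Its stroke #0000ff means engrave at S231, F2258. After flipping Y the toolpath is (15.620,114.817) → (38.994,134.704) → (69.583,132.238) → (89.470,108.864) → (87.004,78.275) → (63.630,58.388) → (33.041,60.854) → (13.154,84.228) → (15.620,114.817), returning to the start.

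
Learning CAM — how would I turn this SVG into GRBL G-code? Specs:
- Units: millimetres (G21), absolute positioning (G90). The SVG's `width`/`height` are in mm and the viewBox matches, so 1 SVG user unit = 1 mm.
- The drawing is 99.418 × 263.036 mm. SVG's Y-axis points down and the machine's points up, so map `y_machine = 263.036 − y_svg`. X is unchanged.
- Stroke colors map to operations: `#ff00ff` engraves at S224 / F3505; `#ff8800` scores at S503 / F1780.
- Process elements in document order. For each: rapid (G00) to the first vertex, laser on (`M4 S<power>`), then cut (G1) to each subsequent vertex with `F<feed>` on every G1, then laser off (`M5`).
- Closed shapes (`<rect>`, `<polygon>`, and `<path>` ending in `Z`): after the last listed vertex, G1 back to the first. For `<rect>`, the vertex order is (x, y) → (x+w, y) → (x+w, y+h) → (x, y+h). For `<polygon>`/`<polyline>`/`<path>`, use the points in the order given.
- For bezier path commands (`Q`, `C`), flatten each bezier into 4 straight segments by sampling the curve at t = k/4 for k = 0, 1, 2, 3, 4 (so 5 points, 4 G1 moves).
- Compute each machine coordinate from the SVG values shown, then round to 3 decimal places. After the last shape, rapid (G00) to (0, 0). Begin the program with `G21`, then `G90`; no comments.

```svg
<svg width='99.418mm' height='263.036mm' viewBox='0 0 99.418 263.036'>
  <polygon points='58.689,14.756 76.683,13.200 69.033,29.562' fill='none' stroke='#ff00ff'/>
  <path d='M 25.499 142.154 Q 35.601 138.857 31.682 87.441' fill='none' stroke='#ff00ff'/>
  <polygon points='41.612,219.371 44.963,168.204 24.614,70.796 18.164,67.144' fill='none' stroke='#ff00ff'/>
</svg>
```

Since the viewBox matches the mm dimensions, user units are millimetres directly. The only transform is the Y-flip y_m = 263.036 − y_svg.

Shape 1 is a regular polygon drawn with `<polygon>`. Its stroke #ff00ff means engrave at S224, F3505. After flipping Y the toolpath is (58.689,248.280) → (76.683,249.836) → (69.033,233.474) → (58.689,248.280), returning to the start.

Shape 2 is a quadratic bezier drawn with `<path>`. Its stroke #ff00ff means engrave at S224, F3505. After flipping Y the toolpath is (25.499,120.882) → (29.674,125.538) → (32.096,136.209) → (32.765,152.894) → (31.682,175.595).

Shape 3 is a closed polygon drawn with `<polygon>`. Its stroke #ff00ff means engrave at S224, F3505. After flipping Y the toolpath is (41.612,43.665) → (44.963,94.832) → (24.614,192.240) → (18.164,195.892) → (41.612,43.665), returning to the start.

G21
G90
G00 X58.689 Y248.280
M4 S224
G1 X76.683 Y249.836 F3505
G1 X69.033 Y233.474 F3505
G1 X58.689 Y248.280 F3505
M5
G00 X25.499 Y120.882
M4 S224
G1 X29.674 Y125.538 F3505
G1 X32.096 Y136.209 F3505
G1 X32.765 Y152.894 F3505
G1 X31.682 Y175.595 F3505
M5
G00 X41.612 Y43.665
M4 S224
G1 X44.963 Y94.832 F3505
G1 X24.614 Y192.240 F3505
G1 X18.164 Y195.892 F3505
G1 X41.612 Y43.665 F3505
M5
G00 X0.000 Y0.000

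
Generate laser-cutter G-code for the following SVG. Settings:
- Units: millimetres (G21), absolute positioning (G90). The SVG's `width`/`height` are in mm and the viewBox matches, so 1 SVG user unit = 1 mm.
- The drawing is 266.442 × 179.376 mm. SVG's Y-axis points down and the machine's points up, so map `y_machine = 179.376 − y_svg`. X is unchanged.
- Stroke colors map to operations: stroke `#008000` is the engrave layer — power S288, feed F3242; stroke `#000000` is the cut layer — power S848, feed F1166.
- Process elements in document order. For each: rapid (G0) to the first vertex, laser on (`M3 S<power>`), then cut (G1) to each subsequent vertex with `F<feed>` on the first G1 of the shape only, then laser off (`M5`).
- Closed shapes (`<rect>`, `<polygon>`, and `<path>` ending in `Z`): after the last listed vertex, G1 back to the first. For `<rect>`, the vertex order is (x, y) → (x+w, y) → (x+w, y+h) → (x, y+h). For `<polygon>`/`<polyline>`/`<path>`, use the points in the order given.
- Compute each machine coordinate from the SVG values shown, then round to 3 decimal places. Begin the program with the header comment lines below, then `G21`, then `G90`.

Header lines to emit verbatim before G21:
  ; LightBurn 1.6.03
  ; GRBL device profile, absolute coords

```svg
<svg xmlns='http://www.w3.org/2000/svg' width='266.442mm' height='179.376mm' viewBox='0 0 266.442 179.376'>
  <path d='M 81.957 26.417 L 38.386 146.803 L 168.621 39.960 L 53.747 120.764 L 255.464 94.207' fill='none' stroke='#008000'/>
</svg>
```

; LightBurn 1.6.03
; GRBL device profile, absolute coords
G21
G90
G0 X81.957 Y152.959
M3 S288
G1 X38.386 Y32.573 F3242
G1 X168.621 Y139.416
G1 X53.747 Y58.612
G1 X255.464 Y85.169
M5

Since the viewBox matches the mm dimensions, user units are millimetres directly. The only transform is the Y-flip y_m = 179.376 − y_svg.

Shape 1 is a open polyline drawn with `<path>`. Its stroke #008000 means engrave at S288, F3242. After flipping Y the toolpath is (81.957,152.959) → (38.386,32.573) → (168.621,139.416) → (53.747,58.612) → (255.464,85.169).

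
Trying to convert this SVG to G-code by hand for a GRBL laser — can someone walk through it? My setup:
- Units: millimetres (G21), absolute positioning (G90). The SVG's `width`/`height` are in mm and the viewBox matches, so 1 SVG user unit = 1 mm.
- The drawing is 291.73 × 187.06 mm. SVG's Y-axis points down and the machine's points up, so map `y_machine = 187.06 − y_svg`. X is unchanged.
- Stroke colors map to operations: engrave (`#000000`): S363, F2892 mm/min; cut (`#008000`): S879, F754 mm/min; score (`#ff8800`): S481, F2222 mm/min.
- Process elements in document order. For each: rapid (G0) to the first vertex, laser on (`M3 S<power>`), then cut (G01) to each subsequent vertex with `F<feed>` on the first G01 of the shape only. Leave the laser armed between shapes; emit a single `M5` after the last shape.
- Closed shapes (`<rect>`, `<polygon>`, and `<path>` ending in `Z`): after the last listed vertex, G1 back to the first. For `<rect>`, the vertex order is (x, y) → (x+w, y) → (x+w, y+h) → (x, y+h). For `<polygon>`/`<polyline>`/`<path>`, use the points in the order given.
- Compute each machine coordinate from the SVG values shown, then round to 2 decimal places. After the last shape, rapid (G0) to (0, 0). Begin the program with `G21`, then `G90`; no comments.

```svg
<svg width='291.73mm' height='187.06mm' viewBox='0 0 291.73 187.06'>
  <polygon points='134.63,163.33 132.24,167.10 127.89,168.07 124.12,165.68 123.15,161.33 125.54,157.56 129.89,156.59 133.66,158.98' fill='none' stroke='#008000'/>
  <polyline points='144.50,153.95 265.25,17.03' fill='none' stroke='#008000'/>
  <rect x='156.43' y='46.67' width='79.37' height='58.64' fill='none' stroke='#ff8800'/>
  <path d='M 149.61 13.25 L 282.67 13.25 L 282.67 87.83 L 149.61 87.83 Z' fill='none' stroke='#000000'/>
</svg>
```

G21
G90
G0 X134.63 Y23.73
M3 S879
G01 X132.24 Y19.96 F754
G01 X127.89 Y18.99
G01 X124.12 Y21.38
G01 X123.15 Y25.73
G01 X125.54 Y29.50
G01 X129.89 Y30.47
G01 X133.66 Y28.08
G01 X134.63 Y23.73
G0 X144.50 Y33.11
M3 S879
G01 X265.25 Y170.03 F754
G0 X156.43 Y140.39
M3 S481
G01 X235.80 Y140.39 F2222
G01 X235.80 Y81.75
G01 X156.43 Y81.75
G01 X156.43 Y140.39
G0 X149.61 Y173.81
M3 S363
G01 X282.67 Y173.81 F2892
G01 X282.67 Y99.23
G01 X149.61 Y99.23
G01 X149.61 Y173.81
M5
G0 X0.00 Y0.00

1 u = 1 mm; y_m = 187.06 − y.

[1] `<polygon>` regular polygon, #008000→cut S879 F754: (134.63,23.73) → (132.24,19.96) → (127.89,18.99) → (124.12,21.38) → (123.15,25.73) → (125.54,29.50) → (129.89,30.47) → (133.66,28.08) → (134.63,23.73) (closed)

[2] `<polyline>` line segment, #008000→cut S879 F754: (144.50,33.11) → (265.25,170.03)

[3] `<rect>` rectangle, #ff8800→score S481 F2222: (156.43,140.39) → (235.80,140.39) → (235.80,81.75) → (156.43,81.75) → (156.43,140.39) (closed)

[4] `<path>` rectangle, #000000→engrave S363 F2892: (149.61,173.81) → (282.67,173.81) → (282.67,99.23) → (149.61,99.23) → (149.61,173.81) (closed)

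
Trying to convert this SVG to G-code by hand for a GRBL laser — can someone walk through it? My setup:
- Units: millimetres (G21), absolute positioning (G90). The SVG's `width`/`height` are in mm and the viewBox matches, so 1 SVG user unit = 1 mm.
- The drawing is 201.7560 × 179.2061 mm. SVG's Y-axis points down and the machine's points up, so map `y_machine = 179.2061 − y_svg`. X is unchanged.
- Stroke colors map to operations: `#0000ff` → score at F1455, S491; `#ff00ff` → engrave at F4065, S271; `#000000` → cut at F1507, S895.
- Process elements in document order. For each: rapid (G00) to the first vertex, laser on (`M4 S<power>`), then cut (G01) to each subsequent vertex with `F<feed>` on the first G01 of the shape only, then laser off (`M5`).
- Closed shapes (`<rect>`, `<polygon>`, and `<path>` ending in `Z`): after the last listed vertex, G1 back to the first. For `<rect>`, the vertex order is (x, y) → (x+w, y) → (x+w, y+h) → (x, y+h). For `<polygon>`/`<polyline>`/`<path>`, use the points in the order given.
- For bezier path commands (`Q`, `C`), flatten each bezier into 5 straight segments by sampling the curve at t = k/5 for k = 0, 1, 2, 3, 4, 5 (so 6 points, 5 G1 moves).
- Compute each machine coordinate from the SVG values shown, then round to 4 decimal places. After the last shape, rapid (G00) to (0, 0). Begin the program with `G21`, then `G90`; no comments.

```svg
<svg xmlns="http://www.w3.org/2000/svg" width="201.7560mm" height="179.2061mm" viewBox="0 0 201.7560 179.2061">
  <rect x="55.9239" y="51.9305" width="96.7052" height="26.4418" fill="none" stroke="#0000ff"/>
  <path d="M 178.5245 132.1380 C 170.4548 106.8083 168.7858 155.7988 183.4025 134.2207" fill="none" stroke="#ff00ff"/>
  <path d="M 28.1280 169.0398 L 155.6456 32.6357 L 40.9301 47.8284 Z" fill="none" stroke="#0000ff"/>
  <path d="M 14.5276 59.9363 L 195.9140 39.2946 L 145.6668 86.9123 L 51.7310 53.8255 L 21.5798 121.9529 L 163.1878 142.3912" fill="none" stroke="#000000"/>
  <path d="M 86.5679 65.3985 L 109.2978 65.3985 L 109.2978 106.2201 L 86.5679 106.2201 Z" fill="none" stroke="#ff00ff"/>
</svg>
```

Since the viewBox matches the mm dimensions, user units are millimetres directly. The only transform is the Y-flip y_m = 179.2061 − y_svg.

Shape 1 is a rectangle drawn with `<rect>`. Its stroke #0000ff means score at S491, F1455. After flipping Y the toolpath is (55.9239,127.2756) → (152.6291,127.2756) → (152.6291,100.8338) → (55.9239,100.8338) → (55.9239,127.2756), returning to the start.

Shape 2 is a cubic bezier drawn with `<path>`. Its stroke #ff00ff means engrave at S271, F4065. After flipping Y the toolpath is (178.5245,47.0681) → (174.5298,54.5066) → (172.5458,51.0629) → (173.0470,43.6917) → (176.5077,39.3477) → (183.4025,44.9854).

Shape 3 is a closed polygon drawn with `<path>`. Its stroke #0000ff means score at S491, F1455. After flipping Y the toolpath is (28.1280,10.1663) → (155.6456,146.5704) → (40.9301,131.3777) → (28.1280,10.1663), returning to the start.

Shape 4 is a open polyline drawn with `<path>`. Its stroke #000000 means cut at S895, F1507. After flipping Y the toolpath is (14.5276,119.2698) → (195.9140,139.9115) → (145.6668,92.2938) → (51.7310,125.3806) → (21.5798,57.2532) → (163.1878,36.8149).

Shape 5 is a rectangle drawn with `<path>`. Its stroke #ff00ff means engrave at S271, F4065. After flipping Y the toolpath is (86.5679,113.8076) → (109.2978,113.8076) → (109.2978,72.9860) → (86.5679,72.9860) → (86.5679,113.8076), returning to the start.

G21
G90
G00 X55.9239 Y127.2756
M4 S491
G01 X152.6291 Y127.2756 F1455
G01 X152.6291 Y100.8338
G01 X55.9239 Y100.8338
G01 X55.9239 Y127.2756
M5
G00 X178.5245 Y47.0681
M4 S271
G01 X174.5298 Y54.5066 F4065
G01 X172.5458 Y51.0629
G01 X173.0470 Y43.6917
G01 X176.5077 Y39.3477
G01 X183.4025 Y44.9854
M5
G00 X28.1280 Y10.1663
M4 S491
G01 X155.6456 Y146.5704 F1455
G01 X40.9301 Y131.3777
G01 X28.1280 Y10.1663
M5
G00 X14.5276 Y119.2698
M4 S895
G01 X195.9140 Y139.9115 F1507
G01 X145.6668 Y92.2938
G01 X51.7310 Y125.3806
G01 X21.5798 Y57.2532
G01 X163.1878 Y36.8149
M5
G00 X86.5679 Y113.8076
M4 S271
G01 X109.2978 Y113.8076 F4065
G01 X109.2978 Y72.9860
G01 X86.5679 Y72.9860
G01 X86.5679 Y113.8076
M5
G00 X0.0000 Y0.0000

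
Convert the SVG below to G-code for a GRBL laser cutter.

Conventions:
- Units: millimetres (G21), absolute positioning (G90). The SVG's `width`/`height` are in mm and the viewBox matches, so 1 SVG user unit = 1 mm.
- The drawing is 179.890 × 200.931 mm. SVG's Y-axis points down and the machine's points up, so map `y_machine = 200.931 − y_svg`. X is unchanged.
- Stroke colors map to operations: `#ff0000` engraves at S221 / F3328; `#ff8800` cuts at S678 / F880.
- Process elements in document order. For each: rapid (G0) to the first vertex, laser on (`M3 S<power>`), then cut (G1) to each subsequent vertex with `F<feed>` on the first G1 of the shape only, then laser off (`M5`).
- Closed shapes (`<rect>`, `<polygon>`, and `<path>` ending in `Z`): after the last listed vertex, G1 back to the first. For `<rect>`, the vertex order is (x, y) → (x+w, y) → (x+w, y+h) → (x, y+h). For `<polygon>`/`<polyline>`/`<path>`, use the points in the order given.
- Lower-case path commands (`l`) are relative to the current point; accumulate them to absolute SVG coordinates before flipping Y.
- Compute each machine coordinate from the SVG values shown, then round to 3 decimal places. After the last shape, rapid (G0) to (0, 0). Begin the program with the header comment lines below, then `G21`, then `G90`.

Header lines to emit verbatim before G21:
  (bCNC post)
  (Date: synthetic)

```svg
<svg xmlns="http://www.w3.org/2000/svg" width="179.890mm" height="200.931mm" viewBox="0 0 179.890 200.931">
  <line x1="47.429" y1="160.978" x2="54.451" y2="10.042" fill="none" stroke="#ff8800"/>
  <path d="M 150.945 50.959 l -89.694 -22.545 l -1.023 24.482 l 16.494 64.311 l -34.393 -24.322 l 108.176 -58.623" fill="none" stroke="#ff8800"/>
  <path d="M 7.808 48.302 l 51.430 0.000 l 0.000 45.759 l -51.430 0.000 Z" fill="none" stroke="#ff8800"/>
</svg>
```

(bCNC post)
(Date: synthetic)
G21
G90
G0 X47.429 Y39.953
M3 S678
G1 X54.451 Y190.889 F880
M5
G0 X150.945 Y149.972
M3 S678
G1 X61.251 Y172.517 F880
G1 X60.228 Y148.035
G1 X76.722 Y83.724
G1 X42.329 Y108.046
G1 X150.505 Y166.669
M5
G0 X7.808 Y152.629
M3 S678
G1 X59.238 Y152.629 F880
G1 X59.238 Y106.870
G1 X7.808 Y106.870
G1 X7.808 Y152.629
M5
G0 X0.000 Y0.000

Since the viewBox matches the mm dimensions, user units are millimetres directly. The only transform is the Y-flip y_m = 200.931 − y_svg.

Shape 1 is a line segment drawn with `<line>`. Its stroke #ff8800 means cut at S678, F880. After flipping Y the toolpath is (47.429,39.953) → (54.451,190.889).

Shape 2 is a open polyline drawn with `<path>`. Its stroke #ff8800 means cut at S678, F880. After flipping Y the toolpath is (150.945,149.972) → (61.251,172.517) → (60.228,148.035) → (76.722,83.724) → (42.329,108.046) → (150.505,166.669).

Shape 3 is a rectangle drawn with `<path>`. Its stroke #ff8800 means cut at S678, F880. After flipping Y the toolpath is (7.808,152.629) → (59.238,152.629) → (59.238,106.870) → (7.808,106.870) → (7.808,152.629), returning to the start.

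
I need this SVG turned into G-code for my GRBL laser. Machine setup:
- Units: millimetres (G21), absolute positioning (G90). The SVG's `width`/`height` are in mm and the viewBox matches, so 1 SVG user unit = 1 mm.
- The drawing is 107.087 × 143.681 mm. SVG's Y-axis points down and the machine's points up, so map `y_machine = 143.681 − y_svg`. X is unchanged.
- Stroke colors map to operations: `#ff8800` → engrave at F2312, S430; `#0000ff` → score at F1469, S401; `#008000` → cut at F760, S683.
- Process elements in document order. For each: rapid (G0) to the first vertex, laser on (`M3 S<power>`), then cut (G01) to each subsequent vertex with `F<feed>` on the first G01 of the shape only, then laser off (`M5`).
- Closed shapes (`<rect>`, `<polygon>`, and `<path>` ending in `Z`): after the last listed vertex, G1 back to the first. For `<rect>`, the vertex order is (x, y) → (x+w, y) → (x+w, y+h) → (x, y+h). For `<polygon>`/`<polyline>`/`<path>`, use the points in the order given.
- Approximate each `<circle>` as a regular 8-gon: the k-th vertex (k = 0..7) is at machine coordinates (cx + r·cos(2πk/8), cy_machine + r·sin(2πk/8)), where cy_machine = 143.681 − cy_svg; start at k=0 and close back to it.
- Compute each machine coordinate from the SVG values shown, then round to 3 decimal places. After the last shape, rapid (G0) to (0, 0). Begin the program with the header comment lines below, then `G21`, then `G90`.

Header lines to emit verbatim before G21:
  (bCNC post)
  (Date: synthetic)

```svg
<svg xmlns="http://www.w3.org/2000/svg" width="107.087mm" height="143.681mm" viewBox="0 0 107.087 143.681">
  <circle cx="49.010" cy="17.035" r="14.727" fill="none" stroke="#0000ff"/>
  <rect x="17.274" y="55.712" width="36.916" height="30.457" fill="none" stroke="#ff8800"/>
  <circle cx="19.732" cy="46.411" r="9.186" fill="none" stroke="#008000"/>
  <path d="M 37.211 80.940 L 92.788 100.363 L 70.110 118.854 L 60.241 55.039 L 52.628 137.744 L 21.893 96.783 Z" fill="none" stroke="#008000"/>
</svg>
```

1 u = 1 mm; y_m = 143.681 − y.

[1] `<circle>` circle, #0000ff→score S401 F1469: (63.737,126.646) → (59.424,137.060) → (49.010,141.373) → (38.596,137.060) → (34.283,126.646) → (38.596,116.232) → (49.010,111.919) → (59.424,116.232) → (63.737,126.646) (closed)

[2] `<rect>` rectangle, #ff8800→engrave S430 F2312: (17.274,87.969) → (54.190,87.969) → (54.190,57.512) → (17.274,57.512) → (17.274,87.969) (closed)

[3] `<circle>` circle, #008000→cut S683 F760: (28.918,97.270) → (26.227,103.765) → (19.732,106.456) → (13.237,103.765) → (10.546,97.270) → (13.237,90.775) → (19.732,88.084) → (26.227,90.775) → (28.918,97.270) (closed)

[4] `<path>` closed polygon, #008000→cut S683 F760: (37.211,62.741) → (92.788,43.318) → (70.110,24.827) → (60.241,88.642) → (52.628,5.937) → (21.893,46.898) → (37.211,62.741) (closed)

(bCNC post)
(Date: synthetic)
G21
G90
G0 X63.737 Y126.646
M3 S401
G01 X59.424 Y137.060 F1469
G01 X49.010 Y141.373
G01 X38.596 Y137.060
G01 X34.283 Y126.646
G01 X38.596 Y116.232
G01 X49.010 Y111.919
G01 X59.424 Y116.232
G01 X63.737 Y126.646
M5
G0 X17.274 Y87.969
M3 S430
G01 X54.190 Y87.969 F2312
G01 X54.190 Y57.512
G01 X17.274 Y57.512
G01 X17.274 Y87.969
M5
G0 X28.918 Y97.270
M3 S683
G01 X26.227 Y103.765 F760
G01 X19.732 Y106.456
G01 X13.237 Y103.765
G01 X10.546 Y97.270
G01 X13.237 Y90.775
G01 X19.732 Y88.084
G01 X26.227 Y90.775
G01 X28.918 Y97.270
M5
G0 X37.211 Y62.741
M3 S683
G01 X92.788 Y43.318 F760
G01 X70.110 Y24.827
G01 X60.241 Y88.642
G01 X52.628 Y5.937
G01 X21.893 Y46.898
G01 X37.211 Y62.741
M5
G0 X0.000 Y0.000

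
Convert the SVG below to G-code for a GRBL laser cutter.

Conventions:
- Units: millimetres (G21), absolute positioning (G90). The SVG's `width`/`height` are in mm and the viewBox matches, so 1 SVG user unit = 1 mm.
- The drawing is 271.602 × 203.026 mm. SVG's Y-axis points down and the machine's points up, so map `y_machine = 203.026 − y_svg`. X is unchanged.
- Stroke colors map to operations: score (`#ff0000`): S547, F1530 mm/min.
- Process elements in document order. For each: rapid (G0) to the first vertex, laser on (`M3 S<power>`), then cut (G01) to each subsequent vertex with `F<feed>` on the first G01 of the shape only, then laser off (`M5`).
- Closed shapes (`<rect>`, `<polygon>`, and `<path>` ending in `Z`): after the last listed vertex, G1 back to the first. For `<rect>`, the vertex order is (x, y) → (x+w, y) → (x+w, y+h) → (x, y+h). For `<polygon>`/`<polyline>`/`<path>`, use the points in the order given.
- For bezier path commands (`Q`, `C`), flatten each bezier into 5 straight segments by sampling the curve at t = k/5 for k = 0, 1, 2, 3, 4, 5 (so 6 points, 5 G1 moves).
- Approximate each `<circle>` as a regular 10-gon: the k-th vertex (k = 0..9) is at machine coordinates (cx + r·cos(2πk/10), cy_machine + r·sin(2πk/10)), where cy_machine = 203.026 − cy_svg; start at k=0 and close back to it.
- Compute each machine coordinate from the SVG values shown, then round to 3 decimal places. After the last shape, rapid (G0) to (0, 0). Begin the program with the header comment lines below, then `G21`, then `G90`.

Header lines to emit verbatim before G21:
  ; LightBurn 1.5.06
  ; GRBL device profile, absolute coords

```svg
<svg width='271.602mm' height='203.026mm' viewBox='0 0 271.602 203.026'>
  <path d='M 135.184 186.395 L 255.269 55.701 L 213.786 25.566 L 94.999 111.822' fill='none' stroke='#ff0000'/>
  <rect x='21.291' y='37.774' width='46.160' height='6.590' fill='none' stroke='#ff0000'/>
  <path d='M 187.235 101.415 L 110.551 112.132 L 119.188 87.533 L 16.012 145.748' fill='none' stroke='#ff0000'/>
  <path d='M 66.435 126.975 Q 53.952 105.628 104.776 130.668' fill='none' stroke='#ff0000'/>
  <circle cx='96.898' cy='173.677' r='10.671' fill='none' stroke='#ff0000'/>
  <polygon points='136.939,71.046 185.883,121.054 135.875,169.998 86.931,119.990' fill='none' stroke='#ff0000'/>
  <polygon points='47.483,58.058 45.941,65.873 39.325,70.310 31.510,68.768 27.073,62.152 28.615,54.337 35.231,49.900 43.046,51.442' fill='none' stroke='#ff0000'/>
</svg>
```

; LightBurn 1.5.06
; GRBL device profile, absolute coords
G21
G90
G0 X135.184 Y16.631
M3 S547
G01 X255.269 Y147.325 F1530
G01 X213.786 Y177.460
G01 X94.999 Y91.204
M5
G0 X21.291 Y165.252
M3 S547
G01 X67.451 Y165.252 F1530
G01 X67.451 Y158.662
G01 X21.291 Y158.662
G01 X21.291 Y165.252
M5
G0 X187.235 Y101.611
M3 S547
G01 X110.551 Y90.894 F1530
G01 X119.188 Y115.493
G01 X16.012 Y57.278
M5
G0 X66.435 Y76.051
M3 S547
G01 X63.974 Y82.734 F1530
G01 X66.578 Y85.707
G01 X74.246 Y84.968
G01 X86.979 Y80.519
G01 X104.776 Y72.358
M5
G0 X107.569 Y29.349
M3 S547
G01 X105.531 Y35.621 F1530
G01 X100.196 Y39.498
G01 X93.600 Y39.498
G01 X88.265 Y35.621
G01 X86.227 Y29.349
G01 X88.265 Y23.077
G01 X93.600 Y19.200
G01 X100.196 Y19.200
G01 X105.531 Y23.077
G01 X107.569 Y29.349
M5
G0 X136.939 Y131.980
M3 S547
G01 X185.883 Y81.972 F1530
G01 X135.875 Y33.028
G01 X86.931 Y83.036
G01 X136.939 Y131.980
M5
G0 X47.483 Y144.968
M3 S547
G01 X45.941 Y137.153 F1530
G01 X39.325 Y132.716
G01 X31.510 Y134.258
G01 X27.073 Y140.874
G01 X28.615 Y148.689
G01 X35.231 Y153.126
G01 X43.046 Y151.584
G01 X47.483 Y144.968
M5
G0 X0.000 Y0.000

Since the viewBox matches the mm dimensions, user units are millimetres directly. The only transform is the Y-flip y_m = 203.026 − y_svg.

Shape 1 is a open polyline drawn with `<path>`. Its stroke #ff0000 means score at S547, F1530. After flipping Y the toolpath is (135.184,16.631) → (255.269,147.325) → (213.786,177.460) → (94.999,91.204).

Shape 2 is a rectangle drawn with `<rect>`. Its stroke #ff0000 means score at S547, F1530. After flipping Y the toolpath is (21.291,165.252) → (67.451,165.252) → (67.451,158.662) → (21.291,158.662) → (21.291,165.252), returning to the start.

Shape 3 is a open polyline drawn with `<path>`. Its stroke #ff0000 means score at S547, F1530. After flipping Y the toolpath is (187.235,101.611) → (110.551,90.894) → (119.188,115.493) → (16.012,57.278).

Shape 4 is a quadratic bezier drawn with `<path>`. Its stroke #ff0000 means score at S547, F1530. After flipping Y the toolpath is (66.435,76.051) → (63.974,82.734) → (66.578,85.707) → (74.246,84.968) → (86.979,80.519) → (104.776,72.358).

Shape 5 is a circle drawn with `<circle>`. Its stroke #ff0000 means score at S547, F1530. After flipping Y the toolpath is (107.569,29.349) → (105.531,35.621) → (100.196,39.498) → (93.600,39.498) → (88.265,35.621) → (86.227,29.349) → (88.265,23.077) → (93.600,19.200) → (100.196,19.200) → (105.531,23.077) → (107.569,29.349), returning to the start.

Shape 6 is a regular polygon drawn with `<polygon>`. Its stroke #ff0000 means score at S547, F1530. After flipping Y the toolpath is (136.939,131.980) → (185.883,81.972) → (135.875,33.028) → (86.931,83.036) → (136.939,131.980), returning to the start.

Shape 7 is a regular polygon drawn with `<polygon>`. Its stroke #ff0000 means score at S547, F1530. After flipping Y the toolpath is (47.483,144.968) → (45.941,137.153) → (39.325,132.716) → (31.510,134.258) → (27.073,140.874) → (28.615,148.689) → (35.231,153.126) → (43.046,151.584) → (47.483,144.968), returning to the start.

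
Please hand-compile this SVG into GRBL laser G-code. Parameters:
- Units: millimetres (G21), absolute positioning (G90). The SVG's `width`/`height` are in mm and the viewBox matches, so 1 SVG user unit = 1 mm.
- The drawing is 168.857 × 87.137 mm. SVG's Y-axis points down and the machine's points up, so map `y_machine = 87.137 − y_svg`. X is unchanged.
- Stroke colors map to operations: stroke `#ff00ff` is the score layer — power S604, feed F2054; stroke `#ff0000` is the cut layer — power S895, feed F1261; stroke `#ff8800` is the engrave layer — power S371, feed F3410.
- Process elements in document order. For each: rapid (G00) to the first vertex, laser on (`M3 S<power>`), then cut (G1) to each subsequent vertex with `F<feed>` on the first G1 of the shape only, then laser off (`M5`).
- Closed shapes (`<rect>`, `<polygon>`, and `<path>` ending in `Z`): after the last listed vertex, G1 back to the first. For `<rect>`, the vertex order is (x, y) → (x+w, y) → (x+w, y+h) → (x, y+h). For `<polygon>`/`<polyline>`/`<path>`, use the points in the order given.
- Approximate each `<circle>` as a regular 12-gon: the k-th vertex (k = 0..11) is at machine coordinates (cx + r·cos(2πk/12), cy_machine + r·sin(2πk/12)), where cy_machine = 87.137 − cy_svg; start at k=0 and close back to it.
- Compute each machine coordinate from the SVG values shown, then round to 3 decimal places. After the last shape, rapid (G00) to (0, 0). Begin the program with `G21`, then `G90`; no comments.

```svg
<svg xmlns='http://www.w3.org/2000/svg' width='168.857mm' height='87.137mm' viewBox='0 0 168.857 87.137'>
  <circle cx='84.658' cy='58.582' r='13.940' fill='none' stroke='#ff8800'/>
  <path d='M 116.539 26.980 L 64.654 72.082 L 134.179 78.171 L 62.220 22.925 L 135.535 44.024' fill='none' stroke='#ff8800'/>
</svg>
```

G21
G90
G00 X98.598 Y28.555
M3 S371
G1 X96.730 Y35.525 F3410
G1 X91.628 Y40.627
G1 X84.658 Y42.495
G1 X77.688 Y40.627
G1 X72.586 Y35.525
G1 X70.718 Y28.555
G1 X72.586 Y21.585
G1 X77.688 Y16.483
G1 X84.658 Y14.615
G1 X91.628 Y16.483
G1 X96.730 Y21.585
G1 X98.598 Y28.555
M5
G00 X116.539 Y60.157
M3 S371
G1 X64.654 Y15.055 F3410
G1 X134.179 Y8.966
G1 X62.220 Y64.212
G1 X135.535 Y43.113
M5
G00 X0.000 Y0.000

viewBox `0 0 168.857 87.137` with mm width/height → 1 unit = 1 mm. Flip: y_m = 87.137 − y_svg.

**Shape 1** — `<circle>` circle, stroke `#ff8800` → engrave (S371, F3410). Machine vertices: (98.598,28.555) → (96.730,35.525) → (91.628,40.627) → (84.658,42.495) → (77.688,40.627) → (72.586,35.525) → (70.718,28.555) → (72.586,21.585) → (77.688,16.483) → (84.658,14.615) → (91.628,16.483) → (96.730,21.585) → (98.598,28.555). Closed: final G1 returns to the first vertex.

**Shape 2** — `<path>` open polyline, stroke `#ff8800` → engrave (S371, F3410). Machine vertices: (116.539,60.157) → (64.654,15.055) → (134.179,8.966) → (62.220,64.212) → (135.535,43.113). Open path.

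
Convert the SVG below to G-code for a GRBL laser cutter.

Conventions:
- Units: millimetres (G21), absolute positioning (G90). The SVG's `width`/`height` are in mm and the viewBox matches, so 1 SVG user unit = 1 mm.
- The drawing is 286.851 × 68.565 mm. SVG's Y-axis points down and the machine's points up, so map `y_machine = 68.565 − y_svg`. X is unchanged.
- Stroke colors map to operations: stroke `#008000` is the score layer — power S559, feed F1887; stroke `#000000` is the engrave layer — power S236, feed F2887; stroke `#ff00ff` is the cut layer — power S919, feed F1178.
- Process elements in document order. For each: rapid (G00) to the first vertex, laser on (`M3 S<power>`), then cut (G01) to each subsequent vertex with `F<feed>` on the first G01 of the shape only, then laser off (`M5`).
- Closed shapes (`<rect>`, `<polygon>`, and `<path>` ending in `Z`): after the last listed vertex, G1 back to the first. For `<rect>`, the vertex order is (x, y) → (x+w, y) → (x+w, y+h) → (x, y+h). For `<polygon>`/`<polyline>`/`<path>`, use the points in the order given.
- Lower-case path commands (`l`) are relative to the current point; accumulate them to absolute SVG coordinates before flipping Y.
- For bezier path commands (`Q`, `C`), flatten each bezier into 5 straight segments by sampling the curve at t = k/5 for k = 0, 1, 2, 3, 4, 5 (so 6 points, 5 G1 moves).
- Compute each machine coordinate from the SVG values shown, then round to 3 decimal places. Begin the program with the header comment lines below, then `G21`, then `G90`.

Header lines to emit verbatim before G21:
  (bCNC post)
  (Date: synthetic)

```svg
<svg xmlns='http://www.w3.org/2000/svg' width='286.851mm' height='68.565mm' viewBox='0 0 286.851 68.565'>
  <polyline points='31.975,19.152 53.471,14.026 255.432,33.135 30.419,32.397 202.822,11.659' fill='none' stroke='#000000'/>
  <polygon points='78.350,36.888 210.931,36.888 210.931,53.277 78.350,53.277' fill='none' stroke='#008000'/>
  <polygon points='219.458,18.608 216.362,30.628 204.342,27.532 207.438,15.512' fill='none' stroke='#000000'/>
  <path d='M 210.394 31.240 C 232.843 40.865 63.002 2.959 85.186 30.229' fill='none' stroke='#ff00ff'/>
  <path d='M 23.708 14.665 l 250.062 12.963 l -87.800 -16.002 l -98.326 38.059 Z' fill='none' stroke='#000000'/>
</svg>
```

Since the viewBox matches the mm dimensions, user units are millimetres directly. The only transform is the Y-flip y_m = 68.565 − y_svg.

Shape 1 is a open polyline drawn with `<polyline>`. Its stroke #000000 means engrave at S236, F2887. After flipping Y the toolpath is (31.975,49.413) → (53.471,54.539) → (255.432,35.430) → (30.419,36.168) → (202.822,56.906).

Shape 2 is a rectangle drawn with `<polygon>`. Its stroke #008000 means score at S559, F1887. After flipping Y the toolpath is (78.350,31.677) → (210.931,31.677) → (210.931,15.288) → (78.350,15.288) → (78.350,31.677), returning to the start.

Shape 3 is a regular polygon drawn with `<polygon>`. Its stroke #000000 means engrave at S236, F2887. After flipping Y the toolpath is (219.458,49.957) → (216.362,37.937) → (204.342,41.033) → (207.438,53.053) → (219.458,49.957), returning to the start.

Shape 4 is a cubic bezier drawn with `<path>`. Its stroke #ff00ff means cut at S919, F1178. After flipping Y the toolpath is (210.394,37.325) → (203.863,36.352) → (169.630,41.377) → (126.141,46.989) → (91.844,47.779) → (85.186,38.336).

Shape 5 is a closed polygon drawn with `<path>`. Its stroke #000000 means engrave at S236, F2887. After flipping Y the toolpath is (23.708,53.900) → (273.770,40.937) → (185.970,56.939) → (87.644,18.880) → (23.708,53.900), returning to the start.

(bCNC post)
(Date: synthetic)
G21
G90
G00 X31.975 Y49.413
M3 S236
G01 X53.471 Y54.539 F2887
G01 X255.432 Y35.430
G01 X30.419 Y36.168
G01 X202.822 Y56.906
M5
G00 X78.350 Y31.677
M3 S559
G01 X210.931 Y31.677 F1887
G01 X210.931 Y15.288
G01 X78.350 Y15.288
G01 X78.350 Y31.677
M5
G00 X219.458 Y49.957
M3 S236
G01 X216.362 Y37.937 F2887
G01 X204.342 Y41.033
G01 X207.438 Y53.053
G01 X219.458 Y49.957
M5
G00 X210.394 Y37.325
M3 S919
G01 X203.863 Y36.352 F1178
G01 X169.630 Y41.377
G01 X126.141 Y46.989
G01 X91.844 Y47.779
G01 X85.186 Y38.336
M5
G00 X23.708 Y53.900
M3 S236
G01 X273.770 Y40.937 F2887
G01 X185.970 Y56.939
G01 X87.644 Y18.880
G01 X23.708 Y53.900
M5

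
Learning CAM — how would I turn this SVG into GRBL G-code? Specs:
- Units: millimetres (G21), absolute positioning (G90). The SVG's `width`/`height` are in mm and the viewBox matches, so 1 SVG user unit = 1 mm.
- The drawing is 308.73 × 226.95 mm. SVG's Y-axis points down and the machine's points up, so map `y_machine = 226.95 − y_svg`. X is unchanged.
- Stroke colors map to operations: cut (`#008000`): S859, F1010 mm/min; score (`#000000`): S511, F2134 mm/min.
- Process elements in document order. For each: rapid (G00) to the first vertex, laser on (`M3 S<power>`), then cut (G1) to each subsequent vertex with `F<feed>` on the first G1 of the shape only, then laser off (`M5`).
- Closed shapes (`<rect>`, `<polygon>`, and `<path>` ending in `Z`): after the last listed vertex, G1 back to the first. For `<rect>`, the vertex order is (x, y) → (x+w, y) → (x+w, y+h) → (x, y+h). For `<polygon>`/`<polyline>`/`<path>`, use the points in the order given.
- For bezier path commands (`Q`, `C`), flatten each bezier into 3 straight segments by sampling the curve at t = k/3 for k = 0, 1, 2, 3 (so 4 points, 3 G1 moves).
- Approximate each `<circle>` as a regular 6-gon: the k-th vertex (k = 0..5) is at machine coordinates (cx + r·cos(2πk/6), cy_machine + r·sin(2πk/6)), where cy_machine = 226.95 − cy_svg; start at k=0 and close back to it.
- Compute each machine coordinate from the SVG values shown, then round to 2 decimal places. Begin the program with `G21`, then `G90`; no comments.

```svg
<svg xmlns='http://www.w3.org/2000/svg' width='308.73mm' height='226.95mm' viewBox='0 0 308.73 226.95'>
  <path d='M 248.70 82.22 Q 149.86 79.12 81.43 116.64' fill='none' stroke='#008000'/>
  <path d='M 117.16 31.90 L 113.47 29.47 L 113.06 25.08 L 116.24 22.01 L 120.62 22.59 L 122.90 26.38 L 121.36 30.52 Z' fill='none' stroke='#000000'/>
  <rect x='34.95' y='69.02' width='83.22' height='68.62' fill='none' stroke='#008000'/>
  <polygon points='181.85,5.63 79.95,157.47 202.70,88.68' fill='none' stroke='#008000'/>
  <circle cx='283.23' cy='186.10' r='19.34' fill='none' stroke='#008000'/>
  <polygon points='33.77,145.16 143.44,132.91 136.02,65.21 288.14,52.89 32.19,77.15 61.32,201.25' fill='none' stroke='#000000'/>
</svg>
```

G21
G90
G00 X248.70 Y144.73
M3 S859
G1 X186.19 Y142.28 F1010
G1 X130.43 Y130.81
G1 X81.43 Y110.31
M5
G00 X117.16 Y195.05
M3 S511
G1 X113.47 Y197.48 F2134
G1 X113.06 Y201.87
G1 X116.24 Y204.94
G1 X120.62 Y204.36
G1 X122.90 Y200.57
G1 X121.36 Y196.43
G1 X117.16 Y195.05
M5
G00 X34.95 Y157.93
M3 S859
G1 X118.17 Y157.93 F1010
G1 X118.17 Y89.31
G1 X34.95 Y89.31
G1 X34.95 Y157.93
M5
G00 X181.85 Y221.32
M3 S859
G1 X79.95 Y69.48 F1010
G1 X202.70 Y138.27
G1 X181.85 Y221.32
M5
G00 X302.57 Y40.85
M3 S859
G1 X292.90 Y57.60 F1010
G1 X273.56 Y57.60
G1 X263.89 Y40.85
G1 X273.56 Y24.10
G1 X292.90 Y24.10
G1 X302.57 Y40.85
M5
G00 X33.77 Y81.79
M3 S511
G1 X143.44 Y94.04 F2134
G1 X136.02 Y161.74
G1 X288.14 Y174.06
G1 X32.19 Y149.80
G1 X61.32 Y25.70
G1 X33.77 Y81.79
M5

1 u = 1 mm; y_m = 226.95 − y.

[1] `<path>` quadratic bezier, #008000→cut S859 F1010: (248.70,144.73) → (186.19,142.28) → (130.43,130.81) → (81.43,110.31)

[2] `<path>` regular polygon, #000000→score S511 F2134: (117.16,195.05) → (113.47,197.48) → (113.06,201.87) → (116.24,204.94) → (120.62,204.36) → (122.90,200.57) → (121.36,196.43) → (117.16,195.05) (closed)

[3] `<rect>` rectangle, #008000→cut S859 F1010: (34.95,157.93) → (118.17,157.93) → (118.17,89.31) → (34.95,89.31) → (34.95,157.93) (closed)

[4] `<polygon>` closed polygon, #008000→cut S859 F1010: (181.85,221.32) → (79.95,69.48) → (202.70,138.27) → (181.85,221.32) (closed)

[5] `<circle>` circle, #008000→cut S859 F1010: (302.57,40.85) → (292.90,57.60) → (273.56,57.60) → (263.89,40.85) → (273.56,24.10) → (292.90,24.10) → (302.57,40.85) (closed)

[6] `<polygon>` closed polygon, #000000→score S511 F2134: (33.77,81.79) → (143.44,94.04) → (136.02,161.74) → (288.14,174.06) → (32.19,149.80) → (61.32,25.70) → (33.77,81.79) (closed)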